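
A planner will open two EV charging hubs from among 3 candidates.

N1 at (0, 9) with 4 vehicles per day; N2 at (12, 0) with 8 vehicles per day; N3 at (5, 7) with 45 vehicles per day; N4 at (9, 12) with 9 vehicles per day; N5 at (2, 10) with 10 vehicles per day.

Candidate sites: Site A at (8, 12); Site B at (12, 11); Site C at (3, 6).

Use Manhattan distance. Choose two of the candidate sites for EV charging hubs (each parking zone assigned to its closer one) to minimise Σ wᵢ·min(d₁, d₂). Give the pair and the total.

Evaluate every pair (each demand assigned to the nearer of the two):
  {Site B, Site C}: total = 333
  {Site A, Site C}: total = 338
  {Site A, Site B}: total = 581
Best pair: {Site B, Site C} with total 333.

{Site B, Site C}, total 333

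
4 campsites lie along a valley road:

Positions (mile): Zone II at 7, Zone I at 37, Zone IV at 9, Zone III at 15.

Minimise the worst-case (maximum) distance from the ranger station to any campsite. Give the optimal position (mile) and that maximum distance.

The 1-center on a line is the midpoint of the two extreme points: leftmost at 7, rightmost at 37.
Optimal location = (7 + 37)/2 = 22; maximum distance = (37 − 7)/2 = 15.

location 22, max distance 15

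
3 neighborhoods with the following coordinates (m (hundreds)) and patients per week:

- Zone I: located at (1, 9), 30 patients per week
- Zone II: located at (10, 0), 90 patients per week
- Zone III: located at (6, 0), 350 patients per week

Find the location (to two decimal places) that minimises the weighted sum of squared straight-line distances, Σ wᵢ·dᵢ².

(6.45, 0.57)

The minimiser of Σwᵢ‖p−pᵢ‖² is the weighted centroid p* = (Σwᵢpᵢ)/(Σwᵢ).
Σwᵢ = 470.
Σwᵢxᵢ = 30·1 + 90·10 + 350·6 = 3030.
Σwᵢyᵢ = 30·9 + 90·0 + 350·0 = 270.
x* = 3030/470 = 6.45, y* = 270/470 = 0.57.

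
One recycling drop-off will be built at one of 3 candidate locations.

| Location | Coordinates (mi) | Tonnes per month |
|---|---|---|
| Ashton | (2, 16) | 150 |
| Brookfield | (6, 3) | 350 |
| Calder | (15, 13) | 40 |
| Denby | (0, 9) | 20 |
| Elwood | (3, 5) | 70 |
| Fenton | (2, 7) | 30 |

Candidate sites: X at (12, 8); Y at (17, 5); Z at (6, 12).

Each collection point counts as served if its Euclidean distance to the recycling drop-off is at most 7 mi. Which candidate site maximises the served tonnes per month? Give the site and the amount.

Z, covering 200

Coverage radius r = 7 mi; a point is covered iff (Δx)²+(Δy)² ≤ 7² = 49.
  X (12, 8): covers {Calder} → 40
  Y (17, 5): covers {none} → 0
  Z (6, 12): covers {Ashton, Denby, Fenton} → 200
Maximum coverage at Z: 200 tonnes per month.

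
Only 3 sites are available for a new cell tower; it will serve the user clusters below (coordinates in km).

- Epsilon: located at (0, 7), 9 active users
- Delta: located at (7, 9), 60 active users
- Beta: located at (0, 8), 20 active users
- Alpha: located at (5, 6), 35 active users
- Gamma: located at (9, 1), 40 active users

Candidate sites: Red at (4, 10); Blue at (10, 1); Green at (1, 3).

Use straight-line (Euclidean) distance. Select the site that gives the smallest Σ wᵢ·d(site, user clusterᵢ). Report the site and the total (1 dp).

Total weighted distance at each candidate:
  Red (4, 10): total = 880.3
  Blue (10, 1): total = 1149.2
  Green (1, 3): total = 1153.1
Minimum is at Red with total 880.3 km.

Red, total 880.3 km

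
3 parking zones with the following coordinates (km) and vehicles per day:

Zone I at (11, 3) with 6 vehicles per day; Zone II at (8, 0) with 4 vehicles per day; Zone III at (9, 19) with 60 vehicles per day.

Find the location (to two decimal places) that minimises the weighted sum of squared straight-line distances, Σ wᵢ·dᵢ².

(9.11, 16.54)

The minimiser of Σwᵢ‖p−pᵢ‖² is the weighted centroid p* = (Σwᵢpᵢ)/(Σwᵢ).
Σwᵢ = 70.
Σwᵢxᵢ = 6·11 + 4·8 + 60·9 = 638.
Σwᵢyᵢ = 6·3 + 4·0 + 60·19 = 1158.
x* = 638/70 = 9.11, y* = 1158/70 = 16.54.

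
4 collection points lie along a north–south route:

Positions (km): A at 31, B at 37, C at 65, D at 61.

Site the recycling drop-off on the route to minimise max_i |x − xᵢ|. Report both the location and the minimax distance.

location 48, max distance 17

The 1-center on a line is the midpoint of the two extreme points: leftmost at 31, rightmost at 65.
Optimal location = (31 + 65)/2 = 48; maximum distance = (65 − 31)/2 = 17.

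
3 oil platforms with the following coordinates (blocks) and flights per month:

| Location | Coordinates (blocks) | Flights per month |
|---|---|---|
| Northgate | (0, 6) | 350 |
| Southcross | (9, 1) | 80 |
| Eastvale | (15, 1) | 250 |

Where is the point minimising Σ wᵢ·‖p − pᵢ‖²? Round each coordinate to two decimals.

(6.57, 3.57)

The minimiser of Σwᵢ‖p−pᵢ‖² is the weighted centroid p* = (Σwᵢpᵢ)/(Σwᵢ).
Σwᵢ = 680.
Σwᵢxᵢ = 350·0 + 80·9 + 250·15 = 4470.
Σwᵢyᵢ = 350·6 + 80·1 + 250·1 = 2430.
x* = 4470/680 = 6.57, y* = 2430/680 = 3.57.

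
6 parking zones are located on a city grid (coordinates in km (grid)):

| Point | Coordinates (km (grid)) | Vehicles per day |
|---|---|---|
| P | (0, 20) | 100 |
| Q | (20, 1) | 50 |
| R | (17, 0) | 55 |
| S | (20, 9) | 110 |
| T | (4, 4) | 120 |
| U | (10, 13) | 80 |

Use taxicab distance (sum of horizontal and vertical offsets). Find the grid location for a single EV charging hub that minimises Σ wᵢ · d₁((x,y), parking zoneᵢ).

Manhattan distance separates: Σwᵢ(|x−xᵢ|+|y−yᵢ|) = Σwᵢ|x−xᵢ| + Σwᵢ|y−yᵢ|, so x and y are optimised independently as 1-D weighted medians.
Total weight W = 515; half = 257.5.
x-coordinate, sorted with cumulative weight:
  x=0 (P, w=100) cum 100
  x=4 (T, w=120) cum 220
  x=10 (U, w=80) cum 300  ← median
  x=17 (R, w=55) cum 355
  x=20 (Q, w=50) cum 405
  x=20 (S, w=110) cum 515
⇒ x* = 10
y-coordinate, sorted with cumulative weight:
  y=0 (R, w=55) cum 55
  y=1 (Q, w=50) cum 105
  y=4 (T, w=120) cum 225
  y=9 (S, w=110) cum 335  ← median
  y=13 (U, w=80) cum 415
  y=20 (P, w=100) cum 515
⇒ y* = 9

(10, 9)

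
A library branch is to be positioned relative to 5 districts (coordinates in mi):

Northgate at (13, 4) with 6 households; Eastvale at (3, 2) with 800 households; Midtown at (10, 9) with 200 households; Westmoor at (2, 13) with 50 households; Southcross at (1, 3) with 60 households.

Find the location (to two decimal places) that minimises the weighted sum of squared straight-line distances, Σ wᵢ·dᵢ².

(4.16, 3.81)

The minimiser of Σwᵢ‖p−pᵢ‖² is the weighted centroid p* = (Σwᵢpᵢ)/(Σwᵢ).
Σwᵢ = 1116.
Σwᵢxᵢ = 6·13 + 800·3 + 200·10 + 50·2 + 60·1 = 4638.
Σwᵢyᵢ = 6·4 + 800·2 + 200·9 + 50·13 + 60·3 = 4254.
x* = 4638/1116 = 4.16, y* = 4254/1116 = 3.81.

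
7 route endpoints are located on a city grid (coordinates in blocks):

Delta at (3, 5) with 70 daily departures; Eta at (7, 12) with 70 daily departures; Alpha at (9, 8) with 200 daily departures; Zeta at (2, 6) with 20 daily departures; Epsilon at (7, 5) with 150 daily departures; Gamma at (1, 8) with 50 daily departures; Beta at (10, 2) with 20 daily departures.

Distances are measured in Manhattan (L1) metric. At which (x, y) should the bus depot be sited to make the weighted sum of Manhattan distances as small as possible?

Manhattan distance separates: Σwᵢ(|x−xᵢ|+|y−yᵢ|) = Σwᵢ|x−xᵢ| + Σwᵢ|y−yᵢ|, so x and y are optimised independently as 1-D weighted medians.
Total weight W = 580; half = 290.
x-coordinate, sorted with cumulative weight:
  x=1 (Gamma, w=50) cum 50
  x=2 (Zeta, w=20) cum 70
  x=3 (Delta, w=70) cum 140
  x=7 (Eta, w=70) cum 210
  x=7 (Epsilon, w=150) cum 360  ← median
  x=9 (Alpha, w=200) cum 560
  x=10 (Beta, w=20) cum 580
⇒ x* = 7
y-coordinate, sorted with cumulative weight:
  y=2 (Beta, w=20) cum 20
  y=5 (Delta, w=70) cum 90
  y=5 (Epsilon, w=150) cum 240
  y=6 (Zeta, w=20) cum 260
  y=8 (Alpha, w=200) cum 460  ← median
  y=8 (Gamma, w=50) cum 510
  y=12 (Eta, w=70) cum 580
⇒ y* = 8

(7, 8)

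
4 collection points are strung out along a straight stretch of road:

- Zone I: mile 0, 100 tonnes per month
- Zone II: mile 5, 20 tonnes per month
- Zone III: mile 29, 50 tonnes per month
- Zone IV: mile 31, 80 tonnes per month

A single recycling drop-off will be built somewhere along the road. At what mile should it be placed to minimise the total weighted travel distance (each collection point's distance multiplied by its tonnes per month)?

For a sum of weighted absolute distances on a line, the optimum is the weighted median (not the mean). Total weight W = 250; half-weight = 125.
Sort by position and accumulate weight:
  mile 0 (Zone I, w=100) → cum 100
  mile 5 (Zone II, w=20) → cum 120
  mile 29 (Zone III, w=50) → cum 170  ≥ 125 → median here
  mile 31 (Zone IV, w=80) → cum 250
Optimal location: mile 29.

x = 29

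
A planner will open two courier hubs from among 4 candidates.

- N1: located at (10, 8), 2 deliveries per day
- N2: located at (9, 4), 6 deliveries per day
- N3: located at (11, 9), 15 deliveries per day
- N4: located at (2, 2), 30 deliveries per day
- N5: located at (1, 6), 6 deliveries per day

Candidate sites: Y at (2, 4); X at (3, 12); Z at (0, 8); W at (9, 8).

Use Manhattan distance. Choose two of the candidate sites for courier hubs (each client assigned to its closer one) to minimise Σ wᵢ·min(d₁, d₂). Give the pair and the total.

{Y, W}, total 149

Evaluate every pair (each demand assigned to the nearer of the two):
  {Y, W}: total = 149
  {Y, X}: total = 307
  {Y, Z}: total = 320
  {Z, W}: total = 329
  {X, W}: total = 449
  {X, Z}: total = 521
Best pair: {Y, W} with total 149.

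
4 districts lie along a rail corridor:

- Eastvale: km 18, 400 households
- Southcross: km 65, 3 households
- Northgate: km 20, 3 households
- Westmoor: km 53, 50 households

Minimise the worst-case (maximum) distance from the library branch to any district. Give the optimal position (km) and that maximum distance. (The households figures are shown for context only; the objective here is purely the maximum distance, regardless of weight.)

The 1-center on a line is the midpoint of the two extreme points: leftmost at 18, rightmost at 65.
Optimal location = (18 + 65)/2 = 41.5; maximum distance = (65 − 18)/2 = 23.5.

location 41.5, max distance 23.5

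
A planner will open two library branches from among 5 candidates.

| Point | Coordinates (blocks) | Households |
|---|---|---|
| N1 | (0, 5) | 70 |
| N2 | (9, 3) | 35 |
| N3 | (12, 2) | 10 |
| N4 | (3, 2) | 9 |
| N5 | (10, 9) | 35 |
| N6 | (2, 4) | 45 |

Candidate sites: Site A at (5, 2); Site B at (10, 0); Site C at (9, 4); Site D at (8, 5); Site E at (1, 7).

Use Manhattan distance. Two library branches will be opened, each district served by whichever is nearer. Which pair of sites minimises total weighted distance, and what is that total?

{Site C, Site E}, total 748

Evaluate every pair (each demand assigned to the nearer of the two):
  {Site C, Site E}: total = 748
  {Site D, Site E}: total = 838
  {Site B, Site E}: total = 948
  {Site A, Site E}: total = 1038
  {Site A, Site C}: total = 1098
  {Site A, Site D}: total = 1188
  {Site C, Site D}: total = 1242
  {Site A, Site B}: total = 1298
  {Site B, Site D}: total = 1302
  {Site B, Site C}: total = 1372
Best pair: {Site C, Site E} with total 748.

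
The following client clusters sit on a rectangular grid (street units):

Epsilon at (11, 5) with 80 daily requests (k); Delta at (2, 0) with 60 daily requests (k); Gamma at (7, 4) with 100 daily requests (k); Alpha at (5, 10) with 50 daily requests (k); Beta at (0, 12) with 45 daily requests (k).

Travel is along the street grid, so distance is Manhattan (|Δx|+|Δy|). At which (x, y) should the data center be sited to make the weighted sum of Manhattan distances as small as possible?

Manhattan distance separates: Σwᵢ(|x−xᵢ|+|y−yᵢ|) = Σwᵢ|x−xᵢ| + Σwᵢ|y−yᵢ|, so x and y are optimised independently as 1-D weighted medians.
Total weight W = 335; half = 167.5.
x-coordinate, sorted with cumulative weight:
  x=0 (Beta, w=45) cum 45
  x=2 (Delta, w=60) cum 105
  x=5 (Alpha, w=50) cum 155
  x=7 (Gamma, w=100) cum 255  ← median
  x=11 (Epsilon, w=80) cum 335
⇒ x* = 7
y-coordinate, sorted with cumulative weight:
  y=0 (Delta, w=60) cum 60
  y=4 (Gamma, w=100) cum 160
  y=5 (Epsilon, w=80) cum 240  ← median
  y=10 (Alpha, w=50) cum 290
  y=12 (Beta, w=45) cum 335
⇒ y* = 5

(7, 5)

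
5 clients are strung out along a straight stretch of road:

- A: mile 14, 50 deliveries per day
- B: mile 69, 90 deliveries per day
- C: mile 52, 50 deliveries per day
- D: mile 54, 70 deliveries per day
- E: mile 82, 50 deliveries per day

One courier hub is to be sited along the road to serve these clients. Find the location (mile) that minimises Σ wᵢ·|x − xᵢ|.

For a sum of weighted absolute distances on a line, the optimum is the weighted median (not the mean). Total weight W = 310; half-weight = 155.
Sort by position and accumulate weight:
  mile 14 (A, w=50) → cum 50
  mile 52 (C, w=50) → cum 100
  mile 54 (D, w=70) → cum 170  ≥ 155 → median here
  mile 69 (B, w=90) → cum 260
  mile 82 (E, w=50) → cum 310
Optimal location: mile 54.

x = 54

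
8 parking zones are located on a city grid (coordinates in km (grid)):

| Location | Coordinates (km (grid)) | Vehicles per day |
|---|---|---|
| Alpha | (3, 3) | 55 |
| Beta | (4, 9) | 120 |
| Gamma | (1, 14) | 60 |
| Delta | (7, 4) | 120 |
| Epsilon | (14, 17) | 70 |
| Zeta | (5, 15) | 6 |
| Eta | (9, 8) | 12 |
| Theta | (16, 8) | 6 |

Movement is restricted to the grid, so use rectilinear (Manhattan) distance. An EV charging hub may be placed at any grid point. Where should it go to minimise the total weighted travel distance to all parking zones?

Manhattan distance separates: Σwᵢ(|x−xᵢ|+|y−yᵢ|) = Σwᵢ|x−xᵢ| + Σwᵢ|y−yᵢ|, so x and y are optimised independently as 1-D weighted medians.
Total weight W = 449; half = 224.5.
x-coordinate, sorted with cumulative weight:
  x=1 (Gamma, w=60) cum 60
  x=3 (Alpha, w=55) cum 115
  x=4 (Beta, w=120) cum 235  ← median
  x=5 (Zeta, w=6) cum 241
  x=7 (Delta, w=120) cum 361
  x=9 (Eta, w=12) cum 373
  x=14 (Epsilon, w=70) cum 443
  x=16 (Theta, w=6) cum 449
⇒ x* = 4
y-coordinate, sorted with cumulative weight:
  y=3 (Alpha, w=55) cum 55
  y=4 (Delta, w=120) cum 175
  y=8 (Eta, w=12) cum 187
  y=8 (Theta, w=6) cum 193
  y=9 (Beta, w=120) cum 313  ← median
  y=14 (Gamma, w=60) cum 373
  y=15 (Zeta, w=6) cum 379
  y=17 (Epsilon, w=70) cum 449
⇒ y* = 9

(4, 9)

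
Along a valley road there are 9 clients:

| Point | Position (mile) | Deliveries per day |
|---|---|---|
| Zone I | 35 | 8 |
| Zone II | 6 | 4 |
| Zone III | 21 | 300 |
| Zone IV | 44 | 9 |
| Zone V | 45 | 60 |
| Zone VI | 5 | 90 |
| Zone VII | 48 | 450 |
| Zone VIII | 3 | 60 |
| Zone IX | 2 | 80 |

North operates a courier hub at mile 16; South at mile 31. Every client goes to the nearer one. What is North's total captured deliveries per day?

534

The indifferent point is the midpoint (16+31)/2 = 23.5; clients left of it (closer to North at 16) go to North, those right go to South.
  Zone IX at 2 (w=80) → North
  Zone VIII at 3 (w=60) → North
  Zone VI at 5 (w=90) → North
  Zone II at 6 (w=4) → North
  Zone III at 21 (w=300) → North
  Zone I at 35 (w=8) → South
  Zone IV at 44 (w=9) → South
  Zone V at 45 (w=60) → South
  Zone VII at 48 (w=450) → South
North captures 534; South captures 527.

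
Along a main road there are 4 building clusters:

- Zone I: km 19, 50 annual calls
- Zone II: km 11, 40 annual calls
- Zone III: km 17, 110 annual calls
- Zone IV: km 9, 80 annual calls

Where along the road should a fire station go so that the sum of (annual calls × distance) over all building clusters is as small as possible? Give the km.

x = 17

For a sum of weighted absolute distances on a line, the optimum is the weighted median (not the mean). Total weight W = 280; half-weight = 140.
Sort by position and accumulate weight:
  km 9 (Zone IV, w=80) → cum 80
  km 11 (Zone II, w=40) → cum 120
  km 17 (Zone III, w=110) → cum 230  ≥ 140 → median here
  km 19 (Zone I, w=50) → cum 280
Optimal location: km 17.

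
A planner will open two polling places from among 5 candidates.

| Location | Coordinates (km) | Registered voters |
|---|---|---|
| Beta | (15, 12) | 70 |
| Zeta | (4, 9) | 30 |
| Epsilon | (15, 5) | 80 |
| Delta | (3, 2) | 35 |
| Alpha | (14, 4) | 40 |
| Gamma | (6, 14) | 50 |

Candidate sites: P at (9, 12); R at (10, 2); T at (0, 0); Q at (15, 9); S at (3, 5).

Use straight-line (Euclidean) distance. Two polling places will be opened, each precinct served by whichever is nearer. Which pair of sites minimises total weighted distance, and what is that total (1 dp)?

Evaluate every pair (each demand assigned to the nearer of the two):
  {Q, S}: total = 1437.0
  {P, Q}: total = 1497.3
  {P, R}: total = 1665.6
  {T, Q}: total = 1670.4
  {R, Q}: total = 1745.3
  {P, S}: total = 1943.9
  {P, T}: total = 2016.3
  {R, S}: total = 2131.0
  {R, T}: total = 2463.2
  {T, S}: total = 3077.3
Best pair: {Q, S} with total 1437.0.

{Q, S}, total 1437.0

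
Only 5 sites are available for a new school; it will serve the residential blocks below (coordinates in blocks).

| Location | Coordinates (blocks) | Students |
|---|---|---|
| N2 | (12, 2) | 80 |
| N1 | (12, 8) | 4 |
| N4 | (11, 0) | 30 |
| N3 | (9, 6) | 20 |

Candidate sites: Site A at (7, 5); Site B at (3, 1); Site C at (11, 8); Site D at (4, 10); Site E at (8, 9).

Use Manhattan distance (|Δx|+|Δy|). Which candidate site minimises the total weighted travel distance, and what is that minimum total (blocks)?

Total weighted distance at each candidate:
  Site A (7, 5): total = 1002
  Site B (3, 1): total = 1354
  Site C (11, 8): total = 884
  Site D (4, 10): total = 2010
  Site E (8, 9): total = 1340
Minimum is at Site C with total 884 blocks.

Site C, total 884 blocks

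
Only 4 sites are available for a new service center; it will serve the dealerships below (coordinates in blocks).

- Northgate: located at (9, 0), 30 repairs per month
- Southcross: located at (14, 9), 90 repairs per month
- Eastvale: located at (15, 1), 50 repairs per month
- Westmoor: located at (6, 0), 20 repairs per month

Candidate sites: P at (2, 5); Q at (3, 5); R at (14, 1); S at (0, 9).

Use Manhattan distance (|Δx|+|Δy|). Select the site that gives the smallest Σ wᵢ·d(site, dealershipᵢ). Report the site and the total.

R, total 1130 blocks

Total weighted distance at each candidate:
  P (2, 5): total = 2830
  Q (3, 5): total = 2640
  R (14, 1): total = 1130
  S (0, 9): total = 3250
Minimum is at R with total 1130 blocks.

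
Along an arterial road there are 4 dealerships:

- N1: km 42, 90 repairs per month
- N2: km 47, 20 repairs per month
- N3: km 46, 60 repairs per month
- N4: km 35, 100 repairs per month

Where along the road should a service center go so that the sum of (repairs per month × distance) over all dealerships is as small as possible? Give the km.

For a sum of weighted absolute distances on a line, the optimum is the weighted median (not the mean). Total weight W = 270; half-weight = 135.
Sort by position and accumulate weight:
  km 35 (N4, w=100) → cum 100
  km 42 (N1, w=90) → cum 190  ≥ 135 → median here
  km 46 (N3, w=60) → cum 250
  km 47 (N2, w=20) → cum 270
Optimal location: km 42.

x = 42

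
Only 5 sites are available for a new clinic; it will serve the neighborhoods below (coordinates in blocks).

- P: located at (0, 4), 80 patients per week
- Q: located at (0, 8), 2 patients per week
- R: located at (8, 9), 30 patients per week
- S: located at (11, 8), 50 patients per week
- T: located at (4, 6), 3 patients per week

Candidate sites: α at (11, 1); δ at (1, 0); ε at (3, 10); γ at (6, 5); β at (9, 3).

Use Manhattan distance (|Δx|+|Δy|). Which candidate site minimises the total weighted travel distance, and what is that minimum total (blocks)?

γ, total 1167 blocks

Total weighted distance at each candidate:
  α (11, 1): total = 1872
  δ (1, 0): total = 1825
  ε (3, 10): total = 1425
  γ (6, 5): total = 1167
  β (9, 3): total = 1412
Minimum is at γ with total 1167 blocks.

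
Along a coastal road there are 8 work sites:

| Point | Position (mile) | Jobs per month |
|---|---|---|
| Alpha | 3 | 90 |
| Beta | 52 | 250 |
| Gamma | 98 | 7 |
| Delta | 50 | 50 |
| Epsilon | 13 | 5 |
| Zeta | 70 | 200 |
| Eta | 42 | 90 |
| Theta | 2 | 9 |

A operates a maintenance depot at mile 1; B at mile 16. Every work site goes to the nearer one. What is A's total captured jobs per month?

The indifferent point is the midpoint (1+16)/2 = 8.5; work sites left of it (closer to A at 1) go to A, those right go to B.
  Theta at 2 (w=9) → A
  Alpha at 3 (w=90) → A
  Epsilon at 13 (w=5) → B
  Eta at 42 (w=90) → B
  Delta at 50 (w=50) → B
  Beta at 52 (w=250) → B
  Zeta at 70 (w=200) → B
  Gamma at 98 (w=7) → B
A captures 99; B captures 602.

99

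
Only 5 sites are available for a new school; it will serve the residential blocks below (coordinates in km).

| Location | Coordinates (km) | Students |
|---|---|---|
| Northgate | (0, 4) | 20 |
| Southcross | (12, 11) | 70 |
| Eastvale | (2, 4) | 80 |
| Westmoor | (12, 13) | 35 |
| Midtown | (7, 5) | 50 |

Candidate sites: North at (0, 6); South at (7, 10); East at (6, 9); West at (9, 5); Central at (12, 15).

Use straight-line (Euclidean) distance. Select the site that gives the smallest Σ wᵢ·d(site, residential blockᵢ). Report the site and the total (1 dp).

East, total 1569.7 km

Total weighted distance at each candidate:
  North (0, 6): total = 2016.1
  South (7, 10): total = 1620.2
  East (6, 9): total = 1569.7
  West (9, 5): total = 1615.4
  Central (12, 15): total = 2423.9
Minimum is at East with total 1569.7 km.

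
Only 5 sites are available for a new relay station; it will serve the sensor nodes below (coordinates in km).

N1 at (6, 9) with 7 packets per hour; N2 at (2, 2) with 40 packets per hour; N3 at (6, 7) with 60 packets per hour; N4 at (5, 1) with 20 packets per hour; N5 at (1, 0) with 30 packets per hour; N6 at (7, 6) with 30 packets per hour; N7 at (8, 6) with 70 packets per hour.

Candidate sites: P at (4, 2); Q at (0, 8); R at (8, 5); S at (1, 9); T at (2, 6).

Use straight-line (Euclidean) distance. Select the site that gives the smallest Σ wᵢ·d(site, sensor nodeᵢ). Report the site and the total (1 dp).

R, total 939.8 km

Total weighted distance at each candidate:
  P (4, 2): total = 1136.5
  Q (0, 8): total = 1870.1
  R (8, 5): total = 939.8
  S (1, 9): total = 1824.2
  T (2, 6): total = 1311.5
Minimum is at R with total 939.8 km.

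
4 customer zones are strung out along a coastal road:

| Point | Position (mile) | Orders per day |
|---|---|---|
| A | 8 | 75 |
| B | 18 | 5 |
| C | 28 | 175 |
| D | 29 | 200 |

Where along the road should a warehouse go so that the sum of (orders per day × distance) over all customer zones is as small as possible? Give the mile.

For a sum of weighted absolute distances on a line, the optimum is the weighted median (not the mean). Total weight W = 455; half-weight = 227.5.
Sort by position and accumulate weight:
  mile 8 (A, w=75) → cum 75
  mile 18 (B, w=5) → cum 80
  mile 28 (C, w=175) → cum 255  ≥ 227.5 → median here
  mile 29 (D, w=200) → cum 455
Optimal location: mile 28.

x = 28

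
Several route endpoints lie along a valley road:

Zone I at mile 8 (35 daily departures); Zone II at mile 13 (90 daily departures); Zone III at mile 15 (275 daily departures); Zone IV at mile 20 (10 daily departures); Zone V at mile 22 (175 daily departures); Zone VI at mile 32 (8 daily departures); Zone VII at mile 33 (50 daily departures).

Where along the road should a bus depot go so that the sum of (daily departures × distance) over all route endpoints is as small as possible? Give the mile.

x = 15

For a sum of weighted absolute distances on a line, the optimum is the weighted median (not the mean). Total weight W = 643; half-weight = 321.5.
Sort by position and accumulate weight:
  mile 8 (Zone I, w=35) → cum 35
  mile 13 (Zone II, w=90) → cum 125
  mile 15 (Zone III, w=275) → cum 400  ≥ 321.5 → median here
  mile 20 (Zone IV, w=10) → cum 410
  mile 22 (Zone V, w=175) → cum 585
  mile 32 (Zone VI, w=8) → cum 593
  mile 33 (Zone VII, w=50) → cum 643
Optimal location: mile 15.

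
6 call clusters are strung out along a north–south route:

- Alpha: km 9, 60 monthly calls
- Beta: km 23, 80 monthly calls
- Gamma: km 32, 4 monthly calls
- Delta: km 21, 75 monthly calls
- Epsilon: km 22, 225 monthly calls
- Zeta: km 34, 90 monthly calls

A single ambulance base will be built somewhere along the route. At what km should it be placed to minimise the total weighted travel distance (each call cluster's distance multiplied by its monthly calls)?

x = 22

For a sum of weighted absolute distances on a line, the optimum is the weighted median (not the mean). Total weight W = 534; half-weight = 267.
Sort by position and accumulate weight:
  km 9 (Alpha, w=60) → cum 60
  km 21 (Delta, w=75) → cum 135
  km 22 (Epsilon, w=225) → cum 360  ≥ 267 → median here
  km 23 (Beta, w=80) → cum 440
  km 32 (Gamma, w=4) → cum 444
  km 34 (Zeta, w=90) → cum 534
Optimal location: km 22.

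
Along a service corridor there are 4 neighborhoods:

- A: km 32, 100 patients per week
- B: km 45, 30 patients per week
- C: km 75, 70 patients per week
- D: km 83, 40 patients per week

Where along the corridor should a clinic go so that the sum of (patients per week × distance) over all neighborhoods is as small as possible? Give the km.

x = 45

For a sum of weighted absolute distances on a line, the optimum is the weighted median (not the mean). Total weight W = 240; half-weight = 120.
Sort by position and accumulate weight:
  km 32 (A, w=100) → cum 100
  km 45 (B, w=30) → cum 130  ≥ 120 → median here
  km 75 (C, w=70) → cum 200
  km 83 (D, w=40) → cum 240
Optimal location: km 45.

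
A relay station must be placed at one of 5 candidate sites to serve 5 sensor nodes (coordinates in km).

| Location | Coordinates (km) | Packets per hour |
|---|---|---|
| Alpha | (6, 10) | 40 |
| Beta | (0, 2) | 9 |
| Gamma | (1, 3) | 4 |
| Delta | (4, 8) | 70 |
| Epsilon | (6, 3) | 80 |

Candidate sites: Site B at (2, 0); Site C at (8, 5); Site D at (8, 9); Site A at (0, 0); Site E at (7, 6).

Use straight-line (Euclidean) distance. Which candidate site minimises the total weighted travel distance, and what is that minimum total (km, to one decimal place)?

Site E, total 769.7 km

Total weighted distance at each candidate:
  Site B (2, 0): total = 1446.2
  Site C (8, 5): total = 897.7
  Site D (8, 9): total = 1016.6
  Site A (0, 0): total = 1659.9
  Site E (7, 6): total = 769.7
Minimum is at Site E with total 769.7 km.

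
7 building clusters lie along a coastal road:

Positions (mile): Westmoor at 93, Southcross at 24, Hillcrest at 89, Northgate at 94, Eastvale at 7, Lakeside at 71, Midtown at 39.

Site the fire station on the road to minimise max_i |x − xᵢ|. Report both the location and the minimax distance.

The 1-center on a line is the midpoint of the two extreme points: leftmost at 7, rightmost at 94.
Optimal location = (7 + 94)/2 = 50.5; maximum distance = (94 − 7)/2 = 43.5.

location 50.5, max distance 43.5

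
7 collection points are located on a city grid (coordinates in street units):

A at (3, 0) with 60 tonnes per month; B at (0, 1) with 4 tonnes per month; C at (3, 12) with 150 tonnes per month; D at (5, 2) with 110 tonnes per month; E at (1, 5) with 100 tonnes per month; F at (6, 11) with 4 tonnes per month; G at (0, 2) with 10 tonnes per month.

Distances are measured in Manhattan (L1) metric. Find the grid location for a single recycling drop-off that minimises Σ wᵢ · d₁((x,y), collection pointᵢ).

Manhattan distance separates: Σwᵢ(|x−xᵢ|+|y−yᵢ|) = Σwᵢ|x−xᵢ| + Σwᵢ|y−yᵢ|, so x and y are optimised independently as 1-D weighted medians.
Total weight W = 438; half = 219.
x-coordinate, sorted with cumulative weight:
  x=0 (B, w=4) cum 4
  x=0 (G, w=10) cum 14
  x=1 (E, w=100) cum 114
  x=3 (A, w=60) cum 174
  x=3 (C, w=150) cum 324  ← median
  x=5 (D, w=110) cum 434
  x=6 (F, w=4) cum 438
⇒ x* = 3
y-coordinate, sorted with cumulative weight:
  y=0 (A, w=60) cum 60
  y=1 (B, w=4) cum 64
  y=2 (D, w=110) cum 174
  y=2 (G, w=10) cum 184
  y=5 (E, w=100) cum 284  ← median
  y=11 (F, w=4) cum 288
  y=12 (C, w=150) cum 438
⇒ y* = 5

(3, 5)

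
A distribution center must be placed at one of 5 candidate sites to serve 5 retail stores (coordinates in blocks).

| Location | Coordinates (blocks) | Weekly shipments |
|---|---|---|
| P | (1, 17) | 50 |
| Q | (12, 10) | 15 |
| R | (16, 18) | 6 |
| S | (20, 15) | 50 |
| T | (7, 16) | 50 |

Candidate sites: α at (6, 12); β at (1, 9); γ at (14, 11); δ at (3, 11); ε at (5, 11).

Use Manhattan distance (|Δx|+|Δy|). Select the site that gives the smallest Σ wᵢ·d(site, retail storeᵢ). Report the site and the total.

α, total 1816 blocks

Total weighted distance at each candidate:
  α (6, 12): total = 1816
  β (1, 9): total = 2624
  γ (14, 11): total = 2149
  δ (3, 11): total = 2170
  ε (5, 11): total = 2028
Minimum is at α with total 1816 blocks.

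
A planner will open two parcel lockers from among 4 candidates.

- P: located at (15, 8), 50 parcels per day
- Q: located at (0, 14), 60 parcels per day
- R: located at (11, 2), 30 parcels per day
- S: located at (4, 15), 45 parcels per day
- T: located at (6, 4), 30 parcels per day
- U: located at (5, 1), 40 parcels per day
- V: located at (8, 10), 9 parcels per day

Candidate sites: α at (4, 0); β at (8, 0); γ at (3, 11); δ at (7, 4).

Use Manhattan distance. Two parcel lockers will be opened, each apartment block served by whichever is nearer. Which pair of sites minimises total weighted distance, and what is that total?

{γ, δ}, total 1649

Evaluate every pair (each demand assigned to the nearer of the two):
  {γ, δ}: total = 1649
  {β, γ}: total = 1879
  {α, γ}: total = 1919
  {α, δ}: total = 2603
  {β, δ}: total = 2653
  {α, β}: total = 3005
Best pair: {γ, δ} with total 1649.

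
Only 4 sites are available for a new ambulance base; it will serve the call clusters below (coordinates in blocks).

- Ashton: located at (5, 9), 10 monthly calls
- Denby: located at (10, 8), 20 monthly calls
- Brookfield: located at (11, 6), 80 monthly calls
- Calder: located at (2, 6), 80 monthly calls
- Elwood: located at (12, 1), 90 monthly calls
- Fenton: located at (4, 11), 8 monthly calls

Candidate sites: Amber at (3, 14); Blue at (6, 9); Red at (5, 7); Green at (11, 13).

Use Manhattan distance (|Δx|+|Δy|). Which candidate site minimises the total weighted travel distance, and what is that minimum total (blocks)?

Red, total 2230 blocks

Total weighted distance at each candidate:
  Amber (3, 14): total = 4342
  Blue (6, 9): total = 2602
  Red (5, 7): total = 2230
  Green (11, 13): total = 3302
Minimum is at Red with total 2230 blocks.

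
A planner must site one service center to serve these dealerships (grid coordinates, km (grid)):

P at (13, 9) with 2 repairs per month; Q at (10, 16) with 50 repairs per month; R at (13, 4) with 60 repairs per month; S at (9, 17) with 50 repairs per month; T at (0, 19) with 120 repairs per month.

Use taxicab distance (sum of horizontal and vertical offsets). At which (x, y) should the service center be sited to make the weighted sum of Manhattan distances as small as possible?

Manhattan distance separates: Σwᵢ(|x−xᵢ|+|y−yᵢ|) = Σwᵢ|x−xᵢ| + Σwᵢ|y−yᵢ|, so x and y are optimised independently as 1-D weighted medians.
Total weight W = 282; half = 141.
x-coordinate, sorted with cumulative weight:
  x=0 (T, w=120) cum 120
  x=9 (S, w=50) cum 170  ← median
  x=10 (Q, w=50) cum 220
  x=13 (P, w=2) cum 222
  x=13 (R, w=60) cum 282
⇒ x* = 9
y-coordinate, sorted with cumulative weight:
  y=4 (R, w=60) cum 60
  y=9 (P, w=2) cum 62
  y=16 (Q, w=50) cum 112
  y=17 (S, w=50) cum 162  ← median
  y=19 (T, w=120) cum 282
⇒ y* = 17

(9, 17)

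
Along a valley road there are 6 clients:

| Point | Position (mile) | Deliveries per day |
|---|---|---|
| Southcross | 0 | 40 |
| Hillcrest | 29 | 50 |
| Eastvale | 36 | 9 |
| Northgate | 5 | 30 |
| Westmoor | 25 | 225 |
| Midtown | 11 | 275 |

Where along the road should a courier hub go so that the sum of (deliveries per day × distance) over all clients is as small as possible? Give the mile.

x = 11

For a sum of weighted absolute distances on a line, the optimum is the weighted median (not the mean). Total weight W = 629; half-weight = 314.5.
Sort by position and accumulate weight:
  mile 0 (Southcross, w=40) → cum 40
  mile 5 (Northgate, w=30) → cum 70
  mile 11 (Midtown, w=275) → cum 345  ≥ 314.5 → median here
  mile 25 (Westmoor, w=225) → cum 570
  mile 29 (Hillcrest, w=50) → cum 620
  mile 36 (Eastvale, w=9) → cum 629
Optimal location: mile 11.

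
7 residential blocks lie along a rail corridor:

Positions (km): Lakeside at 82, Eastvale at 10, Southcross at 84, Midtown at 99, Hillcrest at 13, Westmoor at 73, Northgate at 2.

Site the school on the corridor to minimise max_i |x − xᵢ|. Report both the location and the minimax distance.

location 50.5, max distance 48.5

The 1-center on a line is the midpoint of the two extreme points: leftmost at 2, rightmost at 99.
Optimal location = (2 + 99)/2 = 50.5; maximum distance = (99 − 2)/2 = 48.5.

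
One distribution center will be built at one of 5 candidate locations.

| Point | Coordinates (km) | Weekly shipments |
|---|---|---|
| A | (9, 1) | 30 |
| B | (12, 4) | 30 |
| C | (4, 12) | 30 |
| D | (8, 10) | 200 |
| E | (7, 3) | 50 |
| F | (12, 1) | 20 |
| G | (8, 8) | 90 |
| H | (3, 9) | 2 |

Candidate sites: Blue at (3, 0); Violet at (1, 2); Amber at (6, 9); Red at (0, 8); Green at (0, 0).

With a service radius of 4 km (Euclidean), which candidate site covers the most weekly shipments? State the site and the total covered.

Amber, covering 322

Coverage radius r = 4 km; a point is covered iff (Δx)²+(Δy)² ≤ 4² = 16.
  Blue (3, 0): covers {none} → 0
  Violet (1, 2): covers {none} → 0
  Amber (6, 9): covers {C, D, G, H} → 322
  Red (0, 8): covers {H} → 2
  Green (0, 0): covers {none} → 0
Maximum coverage at Amber: 322 weekly shipments.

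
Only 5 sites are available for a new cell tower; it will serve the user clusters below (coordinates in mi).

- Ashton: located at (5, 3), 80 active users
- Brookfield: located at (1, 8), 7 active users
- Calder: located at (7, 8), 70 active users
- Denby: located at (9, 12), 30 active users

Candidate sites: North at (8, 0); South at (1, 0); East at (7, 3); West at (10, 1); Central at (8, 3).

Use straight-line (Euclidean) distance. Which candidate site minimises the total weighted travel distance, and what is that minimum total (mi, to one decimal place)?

East, total 841.3 mi

Total weighted distance at each candidate:
  North (8, 0): total = 1339.4
  South (1, 0): total = 1588.7
  East (7, 3): total = 841.3
  West (10, 1): total = 1375.1
  Central (8, 3): total = 928.8
Minimum is at East with total 841.3 mi.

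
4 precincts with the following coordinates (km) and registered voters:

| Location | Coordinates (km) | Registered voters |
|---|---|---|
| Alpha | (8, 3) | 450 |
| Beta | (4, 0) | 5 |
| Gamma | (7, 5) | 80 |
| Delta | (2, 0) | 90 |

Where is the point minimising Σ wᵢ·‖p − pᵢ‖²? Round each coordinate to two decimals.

The minimiser of Σwᵢ‖p−pᵢ‖² is the weighted centroid p* = (Σwᵢpᵢ)/(Σwᵢ).
Σwᵢ = 625.
Σwᵢxᵢ = 450·8 + 5·4 + 80·7 + 90·2 = 4360.
Σwᵢyᵢ = 450·3 + 5·0 + 80·5 + 90·0 = 1750.
x* = 4360/625 = 6.98, y* = 1750/625 = 2.80.

(6.98, 2.80)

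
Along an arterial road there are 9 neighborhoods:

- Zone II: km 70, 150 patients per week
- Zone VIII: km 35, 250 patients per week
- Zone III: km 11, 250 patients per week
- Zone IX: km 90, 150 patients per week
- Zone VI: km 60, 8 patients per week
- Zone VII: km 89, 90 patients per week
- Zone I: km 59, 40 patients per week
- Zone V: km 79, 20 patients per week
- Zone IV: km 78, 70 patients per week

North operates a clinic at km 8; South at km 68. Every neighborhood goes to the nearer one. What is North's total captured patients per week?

The indifferent point is the midpoint (8+68)/2 = 38; neighborhoods left of it (closer to North at 8) go to North, those right go to South.
  Zone III at 11 (w=250) → North
  Zone VIII at 35 (w=250) → North
  Zone I at 59 (w=40) → South
  Zone VI at 60 (w=8) → South
  Zone II at 70 (w=150) → South
  Zone IV at 78 (w=70) → South
  Zone V at 79 (w=20) → South
  Zone VII at 89 (w=90) → South
  Zone IX at 90 (w=150) → South
North captures 500; South captures 528.

500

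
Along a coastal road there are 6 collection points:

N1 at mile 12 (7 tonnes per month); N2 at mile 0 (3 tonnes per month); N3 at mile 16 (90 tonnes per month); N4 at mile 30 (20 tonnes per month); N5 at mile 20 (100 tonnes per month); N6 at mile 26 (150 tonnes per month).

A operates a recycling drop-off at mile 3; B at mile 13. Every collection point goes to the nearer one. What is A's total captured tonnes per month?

The indifferent point is the midpoint (3+13)/2 = 8; collection points left of it (closer to A at 3) go to A, those right go to B.
  N2 at 0 (w=3) → A
  N1 at 12 (w=7) → B
  N3 at 16 (w=90) → B
  N5 at 20 (w=100) → B
  N6 at 26 (w=150) → B
  N4 at 30 (w=20) → B
A captures 3; B captures 367.

3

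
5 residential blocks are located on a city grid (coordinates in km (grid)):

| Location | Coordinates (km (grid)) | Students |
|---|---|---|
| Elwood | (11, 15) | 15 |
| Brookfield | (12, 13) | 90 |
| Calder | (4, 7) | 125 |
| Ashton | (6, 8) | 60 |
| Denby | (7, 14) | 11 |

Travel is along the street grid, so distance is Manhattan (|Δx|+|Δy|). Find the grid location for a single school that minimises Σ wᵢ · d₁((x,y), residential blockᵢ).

Manhattan distance separates: Σwᵢ(|x−xᵢ|+|y−yᵢ|) = Σwᵢ|x−xᵢ| + Σwᵢ|y−yᵢ|, so x and y are optimised independently as 1-D weighted medians.
Total weight W = 301; half = 150.5.
x-coordinate, sorted with cumulative weight:
  x=4 (Calder, w=125) cum 125
  x=6 (Ashton, w=60) cum 185  ← median
  x=7 (Denby, w=11) cum 196
  x=11 (Elwood, w=15) cum 211
  x=12 (Brookfield, w=90) cum 301
⇒ x* = 6
y-coordinate, sorted with cumulative weight:
  y=7 (Calder, w=125) cum 125
  y=8 (Ashton, w=60) cum 185  ← median
  y=13 (Brookfield, w=90) cum 275
  y=14 (Denby, w=11) cum 286
  y=15 (Elwood, w=15) cum 301
⇒ y* = 8

(6, 8)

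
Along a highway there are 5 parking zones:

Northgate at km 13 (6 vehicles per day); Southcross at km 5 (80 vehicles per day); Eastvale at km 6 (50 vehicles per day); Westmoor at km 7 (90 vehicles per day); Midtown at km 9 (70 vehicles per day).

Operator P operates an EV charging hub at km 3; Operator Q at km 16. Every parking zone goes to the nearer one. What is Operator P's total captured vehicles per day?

290

The indifferent point is the midpoint (3+16)/2 = 9.5; parking zones left of it (closer to Operator P at 3) go to Operator P, those right go to Operator Q.
  Southcross at 5 (w=80) → Operator P
  Eastvale at 6 (w=50) → Operator P
  Westmoor at 7 (w=90) → Operator P
  Midtown at 9 (w=70) → Operator P
  Northgate at 13 (w=6) → Operator Q
Operator P captures 290; Operator Q captures 6.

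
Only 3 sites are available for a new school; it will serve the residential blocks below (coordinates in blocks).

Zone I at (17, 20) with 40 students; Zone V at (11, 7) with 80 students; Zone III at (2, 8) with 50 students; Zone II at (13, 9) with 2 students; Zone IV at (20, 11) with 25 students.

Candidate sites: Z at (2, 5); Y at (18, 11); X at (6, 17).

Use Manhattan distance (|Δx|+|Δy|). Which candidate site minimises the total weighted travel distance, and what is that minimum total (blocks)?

Total weighted distance at each candidate:
  Z (2, 5): total = 2860
  Y (18, 11): total = 2294
  X (6, 17): total = 2940
Minimum is at Y with total 2294 blocks.

Y, total 2294 blocks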